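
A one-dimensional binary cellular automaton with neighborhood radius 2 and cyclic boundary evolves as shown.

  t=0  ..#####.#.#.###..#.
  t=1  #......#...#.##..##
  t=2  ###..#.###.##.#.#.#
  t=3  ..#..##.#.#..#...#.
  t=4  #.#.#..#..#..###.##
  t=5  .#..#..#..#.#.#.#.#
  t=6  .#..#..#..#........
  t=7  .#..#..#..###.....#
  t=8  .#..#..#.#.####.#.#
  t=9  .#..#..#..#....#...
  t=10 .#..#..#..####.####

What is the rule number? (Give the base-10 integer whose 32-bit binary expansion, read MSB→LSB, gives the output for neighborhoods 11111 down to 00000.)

488331570

  #####|.  b31=0 t=0,i=4
  ####.|.  b30=0 t=0,i=5
  ###.#|.  b29=0 t=0,i=6
  ###..|#  b28=1 t=0,i=14
  ##.##|#  b27=1 t=2,i=10
  ##.#.|#  b26=1 t=0,i=7
  ##..#|.  b25=0 t=0,i=15
  ##...|#  b24=1 t=1,i=1
  #.###|.  b23=0 t=0,i=12
  #.##.|.  b22=0 t=1,i=13
  #.#.#|.  b21=0 t=0,i=8
  #.#..|#  b20=1 t=3,i=10
  #..##|#  b19=1 t=1,i=16
  #..#.|.  b18=0 t=0,i=16
  #...#|#  b17=1 t=0,i=0
  #....|#  b16=1 t=1,i=2
  .####|.  b15=0 t=0,i=3
  .###.|#  b14=1 t=0,i=13
  .##.#|.  b13=0 t=2,i=12
  .##..|#  b12=1 t=1,i=14
  .#.##|#  b11=1 t=0,i=11
  .#.#.|.  b10=0 t=0,i=9
  .#..#|.  b9=0 t=3,i=3
  .#...|#  b8=1 t=0,i=18
  ..###|.  b7=0 t=0,i=2
  ..##.|.  b6=0 t=3,i=5
  ..#.#|#  b5=1 t=1,i=11
  ..#..|#  b4=1 t=0,i=17
  ...##|.  b3=0 t=0,i=1
  ...#.|.  b2=0 t=1,i=6
  ....#|#  b1=1 t=1,i=5
  .....|.  b0=0 t=1,i=3
  bits 00011101000110110101100100110010 = 488331570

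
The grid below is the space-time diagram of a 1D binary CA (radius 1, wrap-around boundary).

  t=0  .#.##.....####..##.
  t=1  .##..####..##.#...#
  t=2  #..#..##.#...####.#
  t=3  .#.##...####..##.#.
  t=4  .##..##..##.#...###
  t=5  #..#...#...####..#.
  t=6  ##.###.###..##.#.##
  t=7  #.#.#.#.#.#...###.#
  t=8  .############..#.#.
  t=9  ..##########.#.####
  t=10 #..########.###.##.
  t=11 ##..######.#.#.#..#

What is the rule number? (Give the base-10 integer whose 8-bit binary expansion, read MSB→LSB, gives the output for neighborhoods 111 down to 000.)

  ### -> #   bit 7 = 1  t=0,i=11
  ##. -> .   bit 6 = 0  t=0,i=4
  #.# -> #   bit 5 = 1  t=0,i=2
  #.. -> #   bit 4 = 1  t=0,i=5
  .## -> .   bit 3 = 0  t=0,i=3
  .#. -> #   bit 2 = 1  t=0,i=1
  ..# -> .   bit 1 = 0  t=0,i=0
  ... -> #   bit 0 = 1  t=0,i=6
  bits 10110101 = 181

181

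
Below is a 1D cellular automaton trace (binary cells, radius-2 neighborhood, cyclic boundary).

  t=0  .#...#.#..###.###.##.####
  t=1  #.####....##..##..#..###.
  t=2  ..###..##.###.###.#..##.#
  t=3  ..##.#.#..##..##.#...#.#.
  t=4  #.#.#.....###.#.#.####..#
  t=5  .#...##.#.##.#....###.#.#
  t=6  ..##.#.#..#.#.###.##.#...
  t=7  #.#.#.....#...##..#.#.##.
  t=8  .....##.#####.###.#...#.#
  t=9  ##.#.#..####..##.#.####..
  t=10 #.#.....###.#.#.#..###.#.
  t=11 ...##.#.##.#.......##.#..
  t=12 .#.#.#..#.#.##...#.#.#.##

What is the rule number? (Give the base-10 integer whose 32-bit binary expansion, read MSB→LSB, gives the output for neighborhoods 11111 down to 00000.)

  #####|#  b31=1 t=8,i=10
  ####.|#  b30=1 t=0,i=23
  ###.#|.  b29=0 t=0,i=12
  ###..|.  b28=0 t=1,i=5
  ##.##|.  b27=0 t=0,i=13
  ##.#.|#  b26=1 t=0,i=0
  ##..#|#  b25=1 t=1,i=12
  ##...|.  b24=0 t=1,i=6
  #.###|#  b23=1 t=0,i=14
  #.##.|#  b22=1 t=0,i=18
  #.#.#|.  b21=0 t=1,i=0
  #.#..|.  b20=0 t=0,i=1
  #..##|.  b19=0 t=0,i=9
  #..#.|.  b18=0 t=1,i=17
  #...#|#  b17=1 t=0,i=3
  #....|#  b16=1 t=1,i=7
  .####|#  b15=1 t=0,i=22
  .###.|#  b14=1 t=0,i=11
  .##.#|.  b13=0 t=0,i=19
  .##..|#  b12=1 t=1,i=11
  .#.##|.  b11=0 t=1,i=1
  .#.#.|.  b10=0 t=0,i=6
  .#..#|.  b9=0 t=0,i=8
  .#...|#  b8=1 t=0,i=2
  ..###|#  b7=1 t=0,i=10
  ..##.|#  b6=1 t=1,i=10
  ..#.#|#  b5=1 t=0,i=5
  ..#..|#  b4=1 t=1,i=18
  ...##|.  b3=0 t=1,i=9
  ...#.|#  b2=1 t=0,i=4
  ....#|#  b1=1 t=1,i=8
  .....|.  b0=0 t=4,i=7
  bits 11000110110000111101000111110110 = 3334722038

3334722038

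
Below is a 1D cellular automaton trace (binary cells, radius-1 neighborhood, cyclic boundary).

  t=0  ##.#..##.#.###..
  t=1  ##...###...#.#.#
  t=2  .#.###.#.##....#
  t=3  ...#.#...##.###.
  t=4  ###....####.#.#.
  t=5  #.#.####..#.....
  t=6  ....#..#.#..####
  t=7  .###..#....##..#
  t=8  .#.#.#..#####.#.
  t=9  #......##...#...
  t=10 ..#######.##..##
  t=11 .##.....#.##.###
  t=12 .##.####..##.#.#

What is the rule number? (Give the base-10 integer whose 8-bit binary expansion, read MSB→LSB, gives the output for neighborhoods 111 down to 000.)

  ### -> .   bit 7 = 0  t=0,i=12
  ##. -> #   bit 6 = 1  t=0,i=1
  #.# -> .   bit 5 = 0  t=0,i=2
  #.. -> .   bit 4 = 0  t=0,i=4
  .## -> #   bit 3 = 1  t=0,i=0
  .#. -> .   bit 2 = 0  t=0,i=3
  ..# -> #   bit 1 = 1  t=0,i=5
  ... -> #   bit 0 = 1  t=1,i=3
  bits 01001011 = 75

75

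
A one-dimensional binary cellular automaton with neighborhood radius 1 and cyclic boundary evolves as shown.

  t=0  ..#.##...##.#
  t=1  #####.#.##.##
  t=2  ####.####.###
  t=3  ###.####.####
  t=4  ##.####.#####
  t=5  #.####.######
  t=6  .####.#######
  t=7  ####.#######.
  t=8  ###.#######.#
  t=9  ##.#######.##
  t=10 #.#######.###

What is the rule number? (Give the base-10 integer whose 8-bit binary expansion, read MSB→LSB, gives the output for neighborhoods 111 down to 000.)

190

  ###|#  b7=1 t=1,i=0
  ##.|.  b6=0 t=0,i=5
  #.#|#  b5=1 t=0,i=3
  #..|#  b4=1 t=0,i=0
  .##|#  b3=1 t=0,i=4
  .#.|#  b2=1 t=0,i=2
  ..#|#  b1=1 t=0,i=1
  ...|.  b0=0 t=0,i=7
  bits 10111110 = 190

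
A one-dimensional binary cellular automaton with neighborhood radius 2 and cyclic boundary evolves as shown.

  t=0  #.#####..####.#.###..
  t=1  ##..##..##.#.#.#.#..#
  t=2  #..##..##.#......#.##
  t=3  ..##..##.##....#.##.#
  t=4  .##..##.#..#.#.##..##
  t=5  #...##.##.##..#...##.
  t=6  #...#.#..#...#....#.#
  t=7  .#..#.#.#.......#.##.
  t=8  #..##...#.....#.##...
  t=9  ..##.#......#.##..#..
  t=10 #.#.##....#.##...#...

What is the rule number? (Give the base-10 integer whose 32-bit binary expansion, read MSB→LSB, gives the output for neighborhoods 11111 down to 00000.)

3441182946

  ##### -> #   bit 31 = 1  t=0,i=4
  ####. -> #   bit 30 = 1  t=0,i=5
  ###.# -> .   bit 29 = 0  t=0,i=12
  ###.. -> .   bit 28 = 0  t=0,i=6
  ##.## -> #   bit 27 = 1  t=3,i=8
  ##.#. -> #   bit 26 = 1  t=0,i=13
  ##..# -> .   bit 25 = 0  t=0,i=7
  ##... -> #   bit 24 = 1  t=3,i=11
  #.### -> .   bit 23 = 0  t=0,i=2
  #.##. -> .   bit 22 = 0  t=3,i=9
  #.#.# -> .   bit 21 = 0  t=0,i=14
  #.#.. -> #   bit 20 = 1  t=1,i=17
  #..## -> #   bit 19 = 1  t=0,i=8
  #..#. -> #   bit 18 = 1  t=0,i=20
  #...# -> .   bit 17 = 0  t=5,i=2
  #.... -> .   bit 16 = 0  t=2,i=12
  .#### -> .   bit 15 = 0  t=0,i=3
  .###. -> #   bit 14 = 1  t=0,i=17
  .##.# -> .   bit 13 = 0  t=1,i=9
  .##.. -> .   bit 12 = 0  t=1,i=5
  .#.## -> #   bit 11 = 1  t=0,i=1
  .#.#. -> .   bit 10 = 0  t=1,i=12
  .#..# -> .   bit 9 = 0  t=1,i=18
  .#... -> .   bit 8 = 0  t=2,i=11
  ..### -> #   bit 7 = 1  t=0,i=9
  ..##. -> #   bit 6 = 1  t=1,i=4
  ..#.# -> #   bit 5 = 1  t=0,i=0
  ..#.. -> .   bit 4 = 0  t=5,i=14
  ...## -> .   bit 3 = 0  t=5,i=3
  ...#. -> .   bit 2 = 0  t=2,i=16
  ....# -> #   bit 1 = 1  t=2,i=15
  ..... -> .   bit 0 = 0  t=2,i=13
  bits 11001101000111000100100011100010 = 3441182946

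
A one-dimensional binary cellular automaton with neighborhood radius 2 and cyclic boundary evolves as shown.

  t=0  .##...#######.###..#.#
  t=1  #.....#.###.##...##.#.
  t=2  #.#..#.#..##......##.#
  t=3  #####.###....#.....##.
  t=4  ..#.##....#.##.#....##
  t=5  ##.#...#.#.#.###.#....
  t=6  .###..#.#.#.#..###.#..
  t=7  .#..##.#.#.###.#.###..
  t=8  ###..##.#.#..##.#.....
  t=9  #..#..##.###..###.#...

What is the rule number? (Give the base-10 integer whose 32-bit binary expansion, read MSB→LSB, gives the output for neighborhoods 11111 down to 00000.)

  #####|#  b31=1 t=0,i=8
  ####.|.  b30=0 t=0,i=11
  ###.#|#  b29=1 t=0,i=12
  ###..|.  b28=0 t=0,i=16
  ##.##|#  b27=1 t=0,i=13
  ##.#.|#  b26=1 t=1,i=19
  ##..#|#  b25=1 t=0,i=17
  ##...|.  b24=0 t=0,i=3
  #.###|.  b23=0 t=0,i=14
  #.##.|.  b22=0 t=0,i=1
  #.#.#|.  b21=0 t=0,i=21
  #.#..|#  b20=1 t=1,i=0
  #..##|.  b19=0 t=2,i=9
  #..#.|#  b18=1 t=0,i=18
  #...#|.  b17=0 t=0,i=4
  #....|#  b16=1 t=1,i=2
  .####|.  b15=0 t=0,i=7
  .###.|.  b14=0 t=0,i=15
  .##.#|#  b13=1 t=1,i=18
  .##..|.  b12=0 t=0,i=2
  .#.##|#  b11=1 t=0,i=0
  .#.#.|#  b10=1 t=0,i=20
  .#..#|#  b9=1 t=2,i=3
  .#...|.  b8=0 t=1,i=1
  ..###|#  b7=1 t=0,i=6
  ..##.|.  b6=0 t=1,i=17
  ..#.#|.  b5=0 t=0,i=19
  ..#..|#  b4=1 t=3,i=13
  ...##|.  b3=0 t=0,i=5
  ...#.|#  b2=1 t=1,i=5
  ....#|.  b1=0 t=1,i=4
  .....|.  b0=0 t=1,i=3
  bits 10101110000101010010111010010100 = 2920623764

2920623764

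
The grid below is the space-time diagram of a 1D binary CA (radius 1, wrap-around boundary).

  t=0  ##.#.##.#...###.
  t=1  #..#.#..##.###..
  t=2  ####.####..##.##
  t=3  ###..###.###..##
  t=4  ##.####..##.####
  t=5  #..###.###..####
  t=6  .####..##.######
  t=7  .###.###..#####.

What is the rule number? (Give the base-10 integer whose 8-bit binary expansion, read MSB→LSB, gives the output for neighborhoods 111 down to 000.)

  nb ###: next=#  (t=0,i=13, bit7=1)
  nb ##.: next=.  (t=0,i=1, bit6=0)
  nb #.#: next=.  (t=0,i=2, bit5=0)
  nb #..: next=#  (t=0,i=9, bit4=1)
  nb .##: next=#  (t=0,i=0, bit3=1)
  nb .#.: next=#  (t=0,i=3, bit2=1)
  nb ..#: next=#  (t=0,i=11, bit1=1)
  nb ...: next=.  (t=0,i=10, bit0=0)
  bits 10011110 = 158

158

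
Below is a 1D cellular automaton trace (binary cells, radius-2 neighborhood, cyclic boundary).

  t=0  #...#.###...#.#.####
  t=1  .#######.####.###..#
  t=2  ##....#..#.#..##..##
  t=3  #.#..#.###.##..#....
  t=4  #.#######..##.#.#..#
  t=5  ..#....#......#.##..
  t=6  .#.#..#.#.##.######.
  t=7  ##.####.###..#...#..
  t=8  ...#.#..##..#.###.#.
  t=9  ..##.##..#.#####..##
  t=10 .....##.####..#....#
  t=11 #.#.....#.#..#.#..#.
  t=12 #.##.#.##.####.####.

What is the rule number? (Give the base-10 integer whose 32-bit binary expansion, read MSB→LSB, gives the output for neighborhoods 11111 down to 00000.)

1106664229

  [31] ##### => .  t=0,i=18
  [30] ####. => #  t=0,i=19
  [29] ###.# => .  t=1,i=7
  [28] ###.. => .  t=0,i=0
  [27] ##.## => .  t=1,i=8
  [26] ##.#. => .  t=4,i=13
  [25] ##..# => .  t=1,i=17
  [24] ##... => #  t=0,i=1
  [23] #.### => #  t=0,i=6
  [22] #.##. => #  t=3,i=11
  [21] #.#.# => #  t=0,i=14
  [20] #.#.. => #  t=2,i=11
  [19] #..## => .  t=2,i=13
  [18] #..#. => #  t=1,i=18
  [17] #...# => #  t=0,i=2
  [16] #.... => .  t=2,i=3
  [15] .#### => .  t=0,i=17
  [14] .###. => #  t=0,i=7
  [13] .##.# => .  t=4,i=0
  [12] .##.. => #  t=2,i=15
  [11] .#.## => #  t=0,i=5
  [10] .#.#. => .  t=0,i=13
  [9] .#..# => #  t=2,i=7
  [8] .#... => #  t=3,i=16
  [7] ..### => .  t=2,i=18
  [6] ..##. => .  t=2,i=14
  [5] ..#.# => #  t=0,i=4
  [4] ..#.. => .  t=2,i=6
  [3] ...## => .  t=10,i=4
  [2] ...#. => #  t=0,i=3
  [1] ....# => .  t=2,i=4
  [0] ..... => #  t=5,i=10
  bits 01000001111101100101101100100101 = 1106664229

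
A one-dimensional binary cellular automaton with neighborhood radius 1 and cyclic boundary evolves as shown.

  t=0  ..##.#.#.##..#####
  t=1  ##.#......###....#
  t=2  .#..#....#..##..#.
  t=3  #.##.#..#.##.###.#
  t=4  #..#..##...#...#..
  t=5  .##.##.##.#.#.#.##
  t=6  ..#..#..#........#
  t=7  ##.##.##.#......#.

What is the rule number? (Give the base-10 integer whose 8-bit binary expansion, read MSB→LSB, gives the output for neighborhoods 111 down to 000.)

82

  ### -> .   bit 7 = 0  t=0,i=14
  ##. -> #   bit 6 = 1  t=0,i=3
  #.# -> .   bit 5 = 0  t=0,i=4
  #.. -> #   bit 4 = 1  t=0,i=0
  .## -> .   bit 3 = 0  t=0,i=2
  .#. -> .   bit 2 = 0  t=0,i=5
  ..# -> #   bit 1 = 1  t=0,i=1
  ... -> .   bit 0 = 0  t=1,i=5
  bits 01010010 = 82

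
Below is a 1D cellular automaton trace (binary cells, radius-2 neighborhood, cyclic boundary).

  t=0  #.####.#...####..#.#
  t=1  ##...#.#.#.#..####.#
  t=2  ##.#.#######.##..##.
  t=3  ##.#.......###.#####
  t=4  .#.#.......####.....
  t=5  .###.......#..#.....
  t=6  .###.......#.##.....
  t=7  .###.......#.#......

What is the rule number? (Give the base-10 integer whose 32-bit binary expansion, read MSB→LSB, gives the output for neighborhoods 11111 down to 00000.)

981361904

  ##### -> .   bit 31 = 0  t=2,i=7
  ####. -> .   bit 30 = 0  t=0,i=4
  ###.# -> #   bit 29 = 1  t=0,i=5
  ###.. -> #   bit 28 = 1  t=0,i=14
  ##.## -> #   bit 27 = 1  t=0,i=1
  ##.#. -> .   bit 26 = 0  t=0,i=6
  ##..# -> #   bit 25 = 1  t=0,i=15
  ##... -> .   bit 24 = 0  t=1,i=2
  #.### -> .   bit 23 = 0  t=0,i=2
  #.##. -> #   bit 22 = 1  t=0,i=19
  #.#.# -> #   bit 21 = 1  t=1,i=7
  #.#.. -> #   bit 20 = 1  t=0,i=7
  #..## -> #   bit 19 = 1  t=1,i=13
  #..#. -> #   bit 18 = 1  t=0,i=16
  #...# -> #   bit 17 = 1  t=0,i=9
  #.... -> .   bit 16 = 0  t=3,i=5
  .#### -> .   bit 15 = 0  t=0,i=3
  .###. -> #   bit 14 = 1  t=1,i=0
  .##.# -> #   bit 13 = 1  t=0,i=0
  .##.. -> .   bit 12 = 0  t=2,i=14
  .#.## -> .   bit 11 = 0  t=0,i=18
  .#.#. -> #   bit 10 = 1  t=1,i=6
  .#..# -> .   bit 9 = 0  t=1,i=12
  .#... -> .   bit 8 = 0  t=0,i=8
  ..### -> #   bit 7 = 1  t=0,i=11
  ..##. -> #   bit 6 = 1  t=2,i=17
  ..#.# -> #   bit 5 = 1  t=0,i=17
  ..#.. -> #   bit 4 = 1  t=5,i=11
  ...## -> .   bit 3 = 0  t=0,i=10
  ...#. -> .   bit 2 = 0  t=1,i=4
  ....# -> .   bit 1 = 0  t=3,i=9
  ..... -> .   bit 0 = 0  t=3,i=6
  bits 00111010011111100110010011110000 = 981361904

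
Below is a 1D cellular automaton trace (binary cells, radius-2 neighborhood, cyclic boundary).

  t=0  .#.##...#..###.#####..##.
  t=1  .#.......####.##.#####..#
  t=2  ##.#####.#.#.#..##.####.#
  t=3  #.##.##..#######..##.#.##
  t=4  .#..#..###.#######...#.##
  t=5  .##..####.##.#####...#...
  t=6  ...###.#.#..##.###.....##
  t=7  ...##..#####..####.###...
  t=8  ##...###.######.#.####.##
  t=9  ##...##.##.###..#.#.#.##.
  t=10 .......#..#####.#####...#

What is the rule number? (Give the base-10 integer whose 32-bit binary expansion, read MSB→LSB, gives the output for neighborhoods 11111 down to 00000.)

3669575331

  #####|#  b31=1 t=0,i=17
  ####.|#  b30=1 t=0,i=18
  ###.#|.  b29=0 t=0,i=13
  ###..|#  b28=1 t=0,i=19
  ##.##|#  b27=1 t=0,i=14
  ##.#.|.  b26=0 t=2,i=8
  ##..#|#  b25=1 t=0,i=20
  ##...|.  b24=0 t=0,i=5
  #.###|#  b23=1 t=0,i=15
  #.##.|.  b22=0 t=0,i=3
  #.#.#|#  b21=1 t=2,i=9
  #.#..|#  b20=1 t=1,i=1
  #..##|#  b19=1 t=0,i=10
  #..#.|.  b18=0 t=0,i=0
  #...#|.  b17=0 t=0,i=6
  #....|#  b16=1 t=1,i=3
  .####|.  b15=0 t=0,i=16
  .###.|#  b14=1 t=0,i=12
  .##.#|.  b13=0 t=1,i=15
  .##..|.  b12=0 t=0,i=4
  .#.##|.  b11=0 t=0,i=2
  .#.#.|#  b10=1 t=1,i=0
  .#..#|#  b9=1 t=0,i=9
  .#...|.  b8=0 t=1,i=2
  ..###|#  b7=1 t=0,i=11
  ..##.|.  b6=0 t=0,i=22
  ..#.#|#  b5=1 t=0,i=1
  ..#..|.  b4=0 t=0,i=8
  ...##|.  b3=0 t=1,i=8
  ...#.|.  b2=0 t=0,i=7
  ....#|#  b1=1 t=1,i=7
  .....|#  b0=1 t=1,i=4
  bits 11011010101110010100011010100011 = 3669575331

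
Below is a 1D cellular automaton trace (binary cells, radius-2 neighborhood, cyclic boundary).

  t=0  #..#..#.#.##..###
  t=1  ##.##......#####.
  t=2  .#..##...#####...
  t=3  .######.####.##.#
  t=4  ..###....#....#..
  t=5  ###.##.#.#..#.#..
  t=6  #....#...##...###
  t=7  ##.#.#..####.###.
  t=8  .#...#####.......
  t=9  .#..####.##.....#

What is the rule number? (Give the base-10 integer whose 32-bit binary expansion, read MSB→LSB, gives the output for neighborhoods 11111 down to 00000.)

2467869402

  nb #####: next=#  (t=1,i=13, bit31=1)
  nb ####.: next=.  (t=0,i=16, bit30=0)
  nb ###.#: next=.  (t=1,i=15, bit29=0)
  nb ###..: next=#  (t=0,i=0, bit28=1)
  nb ##.##: next=.  (t=1,i=2, bit27=0)
  nb ##.#.: next=.  (t=3,i=15, bit26=0)
  nb ##..#: next=#  (t=0,i=1, bit25=1)
  nb ##...: next=#  (t=1,i=5, bit24=1)
  nb #.###: next=.  (t=3,i=1, bit23=0)
  nb #.##.: next=.  (t=0,i=10, bit22=0)
  nb #.#.#: next=.  (t=0,i=8, bit21=0)
  nb #.#..: next=#  (t=5,i=9, bit20=1)
  nb #..##: next=#  (t=0,i=13, bit19=1)
  nb #..#.: next=.  (t=0,i=2, bit18=0)
  nb #...#: next=.  (t=2,i=7, bit17=0)
  nb #....: next=.  (t=1,i=6, bit16=0)
  nb .####: next=#  (t=0,i=15, bit15=1)
  nb .###.: next=.  (t=4,i=3, bit14=0)
  nb .##.#: next=#  (t=1,i=1, bit13=1)
  nb .##..: next=#  (t=0,i=11, bit12=1)
  nb .#.##: next=.  (t=0,i=9, bit11=0)
  nb .#.#.: next=.  (t=0,i=7, bit10=0)
  nb .#..#: next=#  (t=0,i=4, bit9=1)
  nb .#...: next=.  (t=4,i=10, bit8=0)
  nb ..###: next=#  (t=0,i=14, bit7=1)
  nb ..##.: next=#  (t=2,i=4, bit6=1)
  nb ..#.#: next=.  (t=0,i=6, bit5=0)
  nb ..#..: next=#  (t=0,i=3, bit4=1)
  nb ...##: next=#  (t=1,i=10, bit3=1)
  nb ...#.: next=.  (t=2,i=0, bit2=0)
  nb ....#: next=#  (t=1,i=9, bit1=1)
  nb .....: next=.  (t=1,i=7, bit0=0)
  bits 10010011000110001011001011011010 = 2467869402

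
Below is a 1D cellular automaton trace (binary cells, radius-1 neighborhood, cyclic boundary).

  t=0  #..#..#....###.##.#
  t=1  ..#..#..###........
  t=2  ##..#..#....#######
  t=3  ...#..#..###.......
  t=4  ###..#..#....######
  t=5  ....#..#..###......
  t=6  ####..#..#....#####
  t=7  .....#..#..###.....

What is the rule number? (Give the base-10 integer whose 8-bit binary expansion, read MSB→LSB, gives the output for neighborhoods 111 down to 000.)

  ### -> .   bit 7 = 0  t=0,i=12
  ##. -> .   bit 6 = 0  t=0,i=0
  #.# -> .   bit 5 = 0  t=0,i=14
  #.. -> .   bit 4 = 0  t=0,i=1
  .## -> .   bit 3 = 0  t=0,i=11
  .#. -> .   bit 2 = 0  t=0,i=3
  ..# -> #   bit 1 = 1  t=0,i=2
  ... -> #   bit 0 = 1  t=0,i=8
  bits 00000011 = 3

3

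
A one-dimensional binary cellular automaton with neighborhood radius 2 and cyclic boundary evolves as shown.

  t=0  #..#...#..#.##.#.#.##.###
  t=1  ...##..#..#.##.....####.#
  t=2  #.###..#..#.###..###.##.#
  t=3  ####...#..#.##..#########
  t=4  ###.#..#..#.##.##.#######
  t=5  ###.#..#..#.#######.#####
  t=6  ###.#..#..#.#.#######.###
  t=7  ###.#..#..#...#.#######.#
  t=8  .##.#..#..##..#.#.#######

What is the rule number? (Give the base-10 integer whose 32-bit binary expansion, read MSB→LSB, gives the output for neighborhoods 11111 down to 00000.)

3923276282

  [31] ##### => #  t=3,i=0
  [30] ####. => #  t=0,i=24
  [29] ###.# => #  t=1,i=22
  [28] ###.. => .  t=0,i=0
  [27] ##.## => #  t=0,i=21
  [26] ##.#. => .  t=0,i=14
  [25] ##..# => .  t=0,i=1
  [24] ##... => #  t=1,i=14
  [23] #.### => #  t=0,i=22
  [22] #.##. => #  t=0,i=12
  [21] #.#.# => .  t=0,i=15
  [20] #.#.. => #  t=1,i=24
  [19] #..## => #  t=2,i=16
  [18] #..#. => .  t=0,i=2
  [17] #...# => .  t=0,i=5
  [16] #.... => .  t=1,i=15
  [15] .#### => .  t=0,i=23
  [14] .###. => #  t=2,i=3
  [13] .##.# => #  t=0,i=13
  [12] .##.. => #  t=1,i=4
  [11] .#.## => .  t=0,i=11
  [10] .#.#. => .  t=0,i=16
  [9] .#..# => .  t=0,i=8
  [8] .#... => #  t=0,i=4
  [7] ..### => #  t=1,i=19
  [6] ..##. => #  t=1,i=3
  [5] ..#.# => #  t=0,i=10
  [4] ..#.. => #  t=0,i=3
  [3] ...## => #  t=1,i=2
  [2] ...#. => .  t=0,i=6
  [1] ....# => #  t=1,i=17
  [0] ..... => .  t=1,i=16
  bits 11101001110110000111000111111010 = 3923276282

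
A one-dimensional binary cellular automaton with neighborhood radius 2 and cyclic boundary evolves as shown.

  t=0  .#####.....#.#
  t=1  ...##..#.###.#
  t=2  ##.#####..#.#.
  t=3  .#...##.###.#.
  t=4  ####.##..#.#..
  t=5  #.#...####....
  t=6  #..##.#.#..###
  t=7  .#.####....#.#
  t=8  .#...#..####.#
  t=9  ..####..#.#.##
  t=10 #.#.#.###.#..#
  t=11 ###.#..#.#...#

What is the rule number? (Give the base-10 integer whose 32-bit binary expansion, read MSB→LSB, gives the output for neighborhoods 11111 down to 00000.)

3324473846

  nb #####: next=#  (t=0,i=3, bit31=1)
  nb ####.: next=#  (t=0,i=4, bit30=1)
  nb ###.#: next=.  (t=1,i=11, bit29=0)
  nb ###..: next=.  (t=0,i=5, bit28=0)
  nb ##.##: next=.  (t=2,i=2, bit27=0)
  nb ##.#.: next=#  (t=1,i=12, bit26=1)
  nb ##..#: next=#  (t=1,i=5, bit25=1)
  nb ##...: next=.  (t=0,i=6, bit24=0)
  nb #.###: next=.  (t=0,i=1, bit23=0)
  nb #.##.: next=.  (t=2,i=0, bit22=0)
  nb #.#.#: next=#  (t=0,i=13, bit21=1)
  nb #.#..: next=.  (t=1,i=13, bit20=0)
  nb #..##: next=.  (t=4,i=13, bit19=0)
  nb #..#.: next=#  (t=1,i=6, bit18=1)
  nb #...#: next=#  (t=1,i=1, bit17=1)
  nb #....: next=#  (t=0,i=7, bit16=1)
  nb .####: next=.  (t=0,i=2, bit15=0)
  nb .###.: next=#  (t=1,i=10, bit14=1)
  nb .##.#: next=#  (t=2,i=1, bit13=1)
  nb .##..: next=#  (t=1,i=4, bit12=1)
  nb .#.##: next=.  (t=0,i=0, bit11=0)
  nb .#.#.: next=.  (t=0,i=12, bit10=0)
  nb .#..#: next=.  (t=3,i=13, bit9=0)
  nb .#...: next=#  (t=1,i=0, bit8=1)
  nb ..###: next=#  (t=4,i=0, bit7=1)
  nb ..##.: next=#  (t=1,i=3, bit6=1)
  nb ..#.#: next=#  (t=0,i=11, bit5=1)
  nb ..#..: next=#  (t=3,i=1, bit4=1)
  nb ...##: next=.  (t=1,i=2, bit3=0)
  nb ...#.: next=#  (t=0,i=10, bit2=1)
  nb ....#: next=#  (t=0,i=9, bit1=1)
  nb .....: next=.  (t=0,i=8, bit0=0)
  bits 11000110001001110111000111110110 = 3324473846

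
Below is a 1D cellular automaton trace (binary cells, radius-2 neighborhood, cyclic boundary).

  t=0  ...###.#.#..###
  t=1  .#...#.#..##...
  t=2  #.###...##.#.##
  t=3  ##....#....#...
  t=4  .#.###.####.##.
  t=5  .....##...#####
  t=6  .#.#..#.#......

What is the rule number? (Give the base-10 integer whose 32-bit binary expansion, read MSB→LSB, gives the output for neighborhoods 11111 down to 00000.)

711660294

  ##### -> .   bit 31 = 0  t=5,i=12
  ####. -> .   bit 30 = 0  t=4,i=9
  ###.# -> #   bit 29 = 1  t=0,i=5
  ###.. -> .   bit 28 = 0  t=0,i=14
  ##.## -> #   bit 27 = 1  t=2,i=1
  ##.#. -> .   bit 26 = 0  t=0,i=6
  ##..# -> #   bit 25 = 1  t=4,i=14
  ##... -> .   bit 24 = 0  t=0,i=0
  #.### -> .   bit 23 = 0  t=2,i=2
  #.##. -> #   bit 22 = 1  t=4,i=12
  #.#.# -> #   bit 21 = 1  t=0,i=7
  #.#.. -> .   bit 20 = 0  t=0,i=9
  #..## -> #   bit 19 = 1  t=0,i=11
  #..#. -> .   bit 18 = 0  t=4,i=0
  #...# -> #   bit 17 = 1  t=0,i=1
  #.... -> #   bit 16 = 1  t=1,i=13
  .#### -> .   bit 15 = 0  t=4,i=8
  .###. -> .   bit 14 = 0  t=0,i=4
  .##.# -> .   bit 13 = 0  t=2,i=9
  .##.. -> #   bit 12 = 1  t=1,i=11
  .#.## -> .   bit 11 = 0  t=2,i=12
  .#.#. -> .   bit 10 = 0  t=0,i=8
  .#..# -> #   bit 9 = 1  t=0,i=10
  .#... -> #   bit 8 = 1  t=1,i=2
  ..### -> .   bit 7 = 0  t=0,i=3
  ..##. -> .   bit 6 = 0  t=1,i=10
  ..#.# -> .   bit 5 = 0  t=1,i=5
  ..#.. -> .   bit 4 = 0  t=1,i=1
  ...## -> .   bit 3 = 0  t=0,i=2
  ...#. -> #   bit 2 = 1  t=1,i=0
  ....# -> #   bit 1 = 1  t=1,i=14
  ..... -> .   bit 0 = 0  t=5,i=2
  bits 00101010011010110001001100000110 = 711660294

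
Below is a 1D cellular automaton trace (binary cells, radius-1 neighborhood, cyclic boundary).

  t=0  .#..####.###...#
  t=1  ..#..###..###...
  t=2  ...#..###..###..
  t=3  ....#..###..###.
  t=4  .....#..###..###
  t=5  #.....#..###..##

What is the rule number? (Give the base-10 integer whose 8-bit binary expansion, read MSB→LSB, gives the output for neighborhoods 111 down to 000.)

208

  ### -> #   bit 7 = 1  t=0,i=5
  ##. -> #   bit 6 = 1  t=0,i=7
  #.# -> .   bit 5 = 0  t=0,i=0
  #.. -> #   bit 4 = 1  t=0,i=2
  .## -> .   bit 3 = 0  t=0,i=4
  .#. -> .   bit 2 = 0  t=0,i=1
  ..# -> .   bit 1 = 0  t=0,i=3
  ... -> .   bit 0 = 0  t=0,i=13
  bits 11010000 = 208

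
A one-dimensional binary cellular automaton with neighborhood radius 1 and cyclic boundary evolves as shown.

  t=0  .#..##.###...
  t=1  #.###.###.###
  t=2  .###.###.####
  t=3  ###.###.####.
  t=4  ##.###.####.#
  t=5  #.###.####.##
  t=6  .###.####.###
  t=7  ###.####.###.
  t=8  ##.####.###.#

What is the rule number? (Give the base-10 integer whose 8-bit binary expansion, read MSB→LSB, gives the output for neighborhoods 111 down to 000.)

  [7] ### => #  t=0,i=8
  [6] ##. => .  t=0,i=5
  [5] #.# => #  t=0,i=6
  [4] #.. => #  t=0,i=2
  [3] .## => #  t=0,i=4
  [2] .#. => .  t=0,i=1
  [1] ..# => #  t=0,i=0
  [0] ... => #  t=0,i=11
  bits 10111011 = 187

187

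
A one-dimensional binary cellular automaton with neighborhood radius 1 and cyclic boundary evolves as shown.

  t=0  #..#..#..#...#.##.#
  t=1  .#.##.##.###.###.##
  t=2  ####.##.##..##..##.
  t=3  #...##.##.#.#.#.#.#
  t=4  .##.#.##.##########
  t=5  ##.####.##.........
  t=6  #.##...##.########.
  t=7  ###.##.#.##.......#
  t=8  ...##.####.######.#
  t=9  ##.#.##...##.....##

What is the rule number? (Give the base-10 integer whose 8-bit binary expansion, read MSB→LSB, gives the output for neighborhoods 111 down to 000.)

  nb ###: next=.  (t=1,i=10, bit7=0)
  nb ##.: next=.  (t=0,i=0, bit6=0)
  nb #.#: next=#  (t=0,i=14, bit5=1)
  nb #..: next=#  (t=0,i=1, bit4=1)
  nb .##: next=#  (t=0,i=15, bit3=1)
  nb .#.: next=#  (t=0,i=3, bit2=1)
  nb ..#: next=.  (t=0,i=2, bit1=0)
  nb ...: next=#  (t=0,i=11, bit0=1)
  bits 00111101 = 61

61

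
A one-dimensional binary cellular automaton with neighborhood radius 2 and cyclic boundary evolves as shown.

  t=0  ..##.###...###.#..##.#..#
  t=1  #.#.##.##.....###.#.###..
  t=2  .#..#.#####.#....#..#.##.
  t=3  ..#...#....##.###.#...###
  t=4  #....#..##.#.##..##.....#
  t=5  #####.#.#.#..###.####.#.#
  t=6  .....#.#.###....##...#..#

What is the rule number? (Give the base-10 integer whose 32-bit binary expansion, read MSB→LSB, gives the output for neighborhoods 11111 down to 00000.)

  [31] ##### => .  t=2,i=8
  [30] ####. => .  t=2,i=9
  [29] ###.# => .  t=0,i=13
  [28] ###.. => #  t=0,i=7
  [27] ##.## => #  t=0,i=4
  [26] ##.#. => #  t=0,i=14
  [25] ##..# => #  t=1,i=23
  [24] ##... => #  t=0,i=8
  [23] #.### => #  t=0,i=5
  [22] #.##. => #  t=1,i=4
  [21] #.#.# => .  t=1,i=2
  [20] #.#.. => #  t=0,i=15
  [19] #..## => .  t=0,i=1
  [18] #..#. => .  t=0,i=23
  [17] #...# => .  t=0,i=9
  [16] #.... => #  t=1,i=10
  [15] .#### => .  t=2,i=7
  [14] .###. => .  t=0,i=6
  [13] .##.# => .  t=0,i=3
  [12] .##.. => #  t=1,i=8
  [11] .#.## => .  t=1,i=3
  [10] .#.#. => #  t=1,i=1
  [9] .#..# => #  t=0,i=0
  [8] .#... => .  t=2,i=13
  [7] ..### => .  t=0,i=11
  [6] ..##. => #  t=0,i=2
  [5] ..#.# => .  t=1,i=0
  [4] ..#.. => .  t=0,i=24
  [3] ...## => .  t=0,i=10
  [2] ...#. => #  t=2,i=16
  [1] ....# => #  t=1,i=12
  [0] ..... => .  t=1,i=11
  bits 00011111110100010001011001000110 = 533796422

533796422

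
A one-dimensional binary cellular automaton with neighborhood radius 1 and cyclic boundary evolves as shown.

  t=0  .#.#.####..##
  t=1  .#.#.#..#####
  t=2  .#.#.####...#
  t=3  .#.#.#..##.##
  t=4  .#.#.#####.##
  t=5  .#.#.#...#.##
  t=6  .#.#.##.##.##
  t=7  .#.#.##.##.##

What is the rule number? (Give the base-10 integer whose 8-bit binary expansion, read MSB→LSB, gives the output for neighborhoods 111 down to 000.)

94

  [7] ### => .  t=0,i=6
  [6] ##. => #  t=0,i=8
  [5] #.# => .  t=0,i=0
  [4] #.. => #  t=0,i=9
  [3] .## => #  t=0,i=5
  [2] .#. => #  t=0,i=1
  [1] ..# => #  t=0,i=10
  [0] ... => .  t=2,i=10
  bits 01011110 = 94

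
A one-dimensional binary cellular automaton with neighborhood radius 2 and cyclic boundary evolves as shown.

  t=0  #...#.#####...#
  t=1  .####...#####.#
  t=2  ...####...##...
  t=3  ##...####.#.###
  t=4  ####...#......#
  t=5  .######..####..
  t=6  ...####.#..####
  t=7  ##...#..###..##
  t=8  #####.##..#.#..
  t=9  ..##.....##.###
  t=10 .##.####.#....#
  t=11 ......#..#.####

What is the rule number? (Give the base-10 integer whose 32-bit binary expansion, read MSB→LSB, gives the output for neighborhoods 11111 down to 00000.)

  nb #####: next=#  (t=0,i=8, bit31=1)
  nb ####.: next=#  (t=0,i=9, bit30=1)
  nb ###.#: next=.  (t=1,i=12, bit29=0)
  nb ###..: next=#  (t=0,i=10, bit28=1)
  nb ##.##: next=.  (t=8,i=5, bit27=0)
  nb ##.#.: next=.  (t=1,i=13, bit26=0)
  nb ##..#: next=.  (t=5,i=7, bit25=0)
  nb ##...: next=#  (t=0,i=1, bit24=1)
  nb #.###: next=.  (t=0,i=6, bit23=0)
  nb #.##.: next=.  (t=8,i=6, bit22=0)
  nb #.#.#: next=.  (t=1,i=14, bit21=0)
  nb #.#..: next=#  (t=6,i=8, bit20=1)
  nb #..##: next=#  (t=5,i=8, bit19=1)
  nb #..#.: next=#  (t=8,i=9, bit18=1)
  nb #...#: next=#  (t=0,i=2, bit17=1)
  nb #....: next=#  (t=2,i=13, bit16=1)
  nb .####: next=.  (t=0,i=7, bit15=0)
  nb .###.: next=.  (t=7,i=9, bit14=0)
  nb .##.#: next=.  (t=9,i=10, bit13=0)
  nb .##..: next=.  (t=0,i=0, bit12=0)
  nb .#.##: next=.  (t=0,i=5, bit11=0)
  nb .#.#.: next=.  (t=8,i=11, bit10=0)
  nb .#..#: next=#  (t=6,i=9, bit9=1)
  nb .#...: next=.  (t=4,i=8, bit8=0)
  nb ..###: next=.  (t=1,i=8, bit7=0)
  nb ..##.: next=#  (t=0,i=14, bit6=1)
  nb ..#.#: next=#  (t=0,i=4, bit5=1)
  nb ..#..: next=.  (t=4,i=7, bit4=0)
  nb ...##: next=.  (t=0,i=13, bit3=0)
  nb ...#.: next=#  (t=0,i=3, bit2=1)
  nb ....#: next=#  (t=2,i=1, bit1=1)
  nb .....: next=#  (t=2,i=0, bit0=1)
  bits 11010001000111110000001001100111 = 3508470375

3508470375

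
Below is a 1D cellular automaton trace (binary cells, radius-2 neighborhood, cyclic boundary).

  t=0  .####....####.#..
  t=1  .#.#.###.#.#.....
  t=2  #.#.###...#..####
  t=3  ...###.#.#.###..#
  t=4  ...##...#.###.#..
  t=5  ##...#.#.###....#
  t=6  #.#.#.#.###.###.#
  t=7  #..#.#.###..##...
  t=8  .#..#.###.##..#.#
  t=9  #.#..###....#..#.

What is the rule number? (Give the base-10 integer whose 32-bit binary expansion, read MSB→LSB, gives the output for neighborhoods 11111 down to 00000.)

  ##### -> .   bit 31 = 0  t=2,i=15
  ####. -> #   bit 30 = 1  t=0,i=3
  ###.# -> .   bit 29 = 0  t=0,i=12
  ###.. -> .   bit 28 = 0  t=0,i=4
  ##.## -> .   bit 27 = 0  t=6,i=11
  ##.#. -> .   bit 26 = 0  t=0,i=13
  ##..# -> #   bit 25 = 1  t=3,i=14
  ##... -> #   bit 24 = 1  t=0,i=5
  #.### -> #   bit 23 = 1  t=1,i=5
  #.##. -> .   bit 22 = 0  t=6,i=16
  #.#.# -> .   bit 21 = 0  t=1,i=3
  #.#.. -> .   bit 20 = 0  t=0,i=14
  #..## -> #   bit 19 = 1  t=2,i=12
  #..#. -> .   bit 18 = 0  t=3,i=15
  #...# -> .   bit 17 = 0  t=0,i=16
  #.... -> #   bit 16 = 1  t=0,i=6
  .#### -> .   bit 15 = 0  t=0,i=2
  .###. -> #   bit 14 = 1  t=1,i=6
  .##.# -> #   bit 13 = 1  t=6,i=0
  .##.. -> .   bit 12 = 0  t=4,i=4
  .#.## -> #   bit 11 = 1  t=1,i=4
  .#.#. -> #   bit 10 = 1  t=1,i=2
  .#..# -> #   bit 9 = 1  t=2,i=11
  .#... -> .   bit 8 = 0  t=0,i=15
  ..### -> #   bit 7 = 1  t=0,i=1
  ..##. -> .   bit 6 = 0  t=4,i=3
  ..#.# -> .   bit 5 = 0  t=1,i=1
  ..#.. -> .   bit 4 = 0  t=2,i=10
  ...## -> .   bit 3 = 0  t=0,i=0
  ...#. -> #   bit 2 = 1  t=1,i=0
  ....# -> #   bit 1 = 1  t=0,i=7
  ..... -> #   bit 0 = 1  t=1,i=14
  bits 01000011100010010110111010000111 = 1133080199

1133080199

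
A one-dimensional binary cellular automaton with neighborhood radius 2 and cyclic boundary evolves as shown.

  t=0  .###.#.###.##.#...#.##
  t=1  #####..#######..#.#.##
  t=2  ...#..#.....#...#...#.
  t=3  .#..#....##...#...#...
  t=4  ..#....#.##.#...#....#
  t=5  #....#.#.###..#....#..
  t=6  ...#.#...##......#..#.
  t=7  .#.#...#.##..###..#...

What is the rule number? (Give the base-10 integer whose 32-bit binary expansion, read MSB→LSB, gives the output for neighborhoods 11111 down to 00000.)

  #####|.  b31=0 t=1,i=0
  ####.|#  b30=1 t=1,i=3
  ###.#|#  b29=1 t=0,i=3
  ###..|.  b28=0 t=1,i=4
  ##.##|#  b27=1 t=0,i=0
  ##.#.|#  b26=1 t=0,i=4
  ##..#|.  b25=0 t=1,i=5
  ##...|.  b24=0 t=3,i=11
  #.###|#  b23=1 t=0,i=1
  #.##.|#  b22=1 t=0,i=11
  #.#.#|.  b21=0 t=0,i=5
  #.#..|.  b20=0 t=0,i=14
  #..##|#  b19=1 t=1,i=6
  #..#.|.  b18=0 t=1,i=15
  #...#|#  b17=1 t=0,i=16
  #....|.  b16=0 t=2,i=0
  .####|.  b15=0 t=1,i=8
  .###.|#  b14=1 t=0,i=2
  .##.#|#  b13=1 t=0,i=12
  .##..|#  b12=1 t=3,i=10
  .#.##|.  b11=0 t=0,i=6
  .#.#.|.  b10=0 t=1,i=17
  .#..#|#  b9=1 t=2,i=4
  .#...|.  b8=0 t=0,i=15
  ..###|.  b7=0 t=1,i=7
  ..##.|#  b6=1 t=3,i=9
  ..#.#|#  b5=1 t=0,i=18
  ..#..|.  b4=0 t=2,i=3
  ...##|.  b3=0 t=3,i=8
  ...#.|.  b2=0 t=0,i=17
  ....#|#  b1=1 t=2,i=1
  .....|#  b0=1 t=2,i=9
  bits 01101100110010100111001001100011 = 1825206883

1825206883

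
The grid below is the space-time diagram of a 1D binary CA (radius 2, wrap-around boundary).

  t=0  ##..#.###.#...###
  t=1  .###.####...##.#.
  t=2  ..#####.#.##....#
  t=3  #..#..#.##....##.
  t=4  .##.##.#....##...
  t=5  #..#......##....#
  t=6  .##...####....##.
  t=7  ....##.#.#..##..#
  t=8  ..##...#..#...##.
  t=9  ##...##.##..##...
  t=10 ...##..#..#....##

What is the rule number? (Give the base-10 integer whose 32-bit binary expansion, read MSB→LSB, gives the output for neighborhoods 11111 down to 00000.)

  ##### -> .   bit 31 = 0  t=0,i=16
  ####. -> .   bit 30 = 0  t=0,i=0
  ###.# -> #   bit 29 = 1  t=0,i=8
  ###.. -> #   bit 28 = 1  t=0,i=1
  ##.## -> #   bit 27 = 1  t=1,i=4
  ##.#. -> .   bit 26 = 0  t=0,i=9
  ##..# -> #   bit 25 = 1  t=0,i=2
  ##... -> .   bit 24 = 0  t=1,i=9
  #.### -> #   bit 23 = 1  t=0,i=6
  #.##. -> .   bit 22 = 0  t=2,i=10
  #.#.# -> #   bit 21 = 1  t=2,i=8
  #.#.. -> .   bit 20 = 0  t=0,i=10
  #..## -> .   bit 19 = 0  t=1,i=0
  #..#. -> #   bit 18 = 1  t=0,i=3
  #...# -> #   bit 17 = 1  t=0,i=12
  #.... -> .   bit 16 = 0  t=2,i=13
  .#### -> #   bit 15 = 1  t=0,i=15
  .###. -> #   bit 14 = 1  t=0,i=7
  .##.# -> .   bit 13 = 0  t=1,i=13
  .##.. -> .   bit 12 = 0  t=2,i=11
  .#.## -> #   bit 11 = 1  t=0,i=5
  .#.#. -> .   bit 10 = 0  t=7,i=8
  .#..# -> #   bit 9 = 1  t=1,i=16
  .#... -> .   bit 8 = 0  t=0,i=11
  ..### -> .   bit 7 = 0  t=0,i=14
  ..##. -> .   bit 6 = 0  t=1,i=12
  ..#.# -> .   bit 5 = 0  t=0,i=4
  ..#.. -> .   bit 4 = 0  t=2,i=16
  ...## -> #   bit 3 = 1  t=0,i=13
  ...#. -> #   bit 2 = 1  t=2,i=15
  ....# -> #   bit 1 = 1  t=2,i=14
  ..... -> #   bit 0 = 1  t=5,i=6
  bits 00111010101001101100101000001111 = 984009231

984009231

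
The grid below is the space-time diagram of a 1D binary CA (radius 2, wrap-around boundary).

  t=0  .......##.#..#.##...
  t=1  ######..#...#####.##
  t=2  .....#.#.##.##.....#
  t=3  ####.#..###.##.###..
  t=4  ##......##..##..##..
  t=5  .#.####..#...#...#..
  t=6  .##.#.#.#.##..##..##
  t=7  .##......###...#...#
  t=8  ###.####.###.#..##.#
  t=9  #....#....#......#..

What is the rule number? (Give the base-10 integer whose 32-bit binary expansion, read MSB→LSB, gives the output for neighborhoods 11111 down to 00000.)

  [31] ##### => .  t=1,i=0
  [30] ####. => .  t=1,i=4
  [29] ###.# => .  t=1,i=16
  [28] ###.. => #  t=1,i=5
  [27] ##.## => .  t=1,i=17
  [26] ##.#. => .  t=0,i=9
  [25] ##..# => .  t=1,i=6
  [24] ##... => .  t=0,i=17
  [23] #.### => .  t=1,i=18
  [22] #.##. => #  t=0,i=15
  [21] #.#.# => .  t=2,i=7
  [20] #.#.. => .  t=0,i=10
  [19] #..## => .  t=3,i=7
  [18] #..#. => #  t=0,i=12
  [17] #...# => #  t=1,i=10
  [16] #.... => #  t=0,i=18
  [15] .#### => #  t=1,i=13
  [14] .###. => #  t=3,i=9
  [13] .##.# => #  t=0,i=8
  [12] .##.. => #  t=0,i=16
  [11] .#.## => #  t=0,i=14
  [10] .#.#. => .  t=2,i=6
  [9] .#..# => .  t=0,i=11
  [8] .#... => #  t=1,i=9
  [7] ..### => #  t=1,i=12
  [6] ..##. => .  t=0,i=7
  [5] ..#.# => #  t=0,i=13
  [4] ..#.. => .  t=1,i=8
  [3] ...## => .  t=0,i=6
  [2] ...#. => .  t=2,i=4
  [1] ....# => #  t=0,i=5
  [0] ..... => #  t=0,i=0
  bits 00010000010001111111100110100011 = 273152419

273152419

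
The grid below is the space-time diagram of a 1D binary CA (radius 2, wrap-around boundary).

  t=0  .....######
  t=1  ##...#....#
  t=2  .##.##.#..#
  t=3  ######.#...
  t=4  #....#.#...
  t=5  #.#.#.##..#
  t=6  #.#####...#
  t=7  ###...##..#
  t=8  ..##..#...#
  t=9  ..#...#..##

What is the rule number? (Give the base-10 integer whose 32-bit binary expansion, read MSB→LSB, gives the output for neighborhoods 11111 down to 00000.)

  #####|.  b31=0 t=0,i=7
  ####.|.  b30=0 t=0,i=9
  ###.#|#  b29=1 t=3,i=5
  ###..|#  b28=1 t=0,i=10
  ##.##|#  b27=1 t=2,i=3
  ##.#.|.  b26=0 t=2,i=6
  ##..#|.  b25=0 t=5,i=8
  ##...|#  b24=1 t=0,i=0
  #.###|#  b23=1 t=6,i=2
  #.##.|#  b22=1 t=2,i=1
  #.#.#|#  b21=1 t=5,i=2
  #.#..|#  b20=1 t=2,i=7
  #..##|.  b19=0 t=5,i=9
  #..#.|.  b18=0 t=2,i=9
  #...#|.  b17=0 t=1,i=3
  #....|#  b16=1 t=0,i=1
  .####|.  b15=0 t=0,i=6
  .###.|.  b14=0 t=1,i=0
  .##.#|#  b13=1 t=2,i=2
  .##..|.  b12=0 t=5,i=7
  .#.##|#  b11=1 t=2,i=0
  .#.#.|#  b10=1 t=4,i=6
  .#..#|.  b9=0 t=2,i=8
  .#...|.  b8=0 t=1,i=6
  ..###|#  b7=1 t=0,i=5
  ..##.|#  b6=1 t=5,i=10
  ..#.#|.  b5=0 t=2,i=10
  ..#..|#  b4=1 t=1,i=5
  ...##|.  b3=0 t=0,i=4
  ...#.|#  b2=1 t=1,i=4
  ....#|.  b1=0 t=0,i=3
  .....|.  b0=0 t=0,i=2
  bits 00111001111100010010110011010100 = 972106964

972106964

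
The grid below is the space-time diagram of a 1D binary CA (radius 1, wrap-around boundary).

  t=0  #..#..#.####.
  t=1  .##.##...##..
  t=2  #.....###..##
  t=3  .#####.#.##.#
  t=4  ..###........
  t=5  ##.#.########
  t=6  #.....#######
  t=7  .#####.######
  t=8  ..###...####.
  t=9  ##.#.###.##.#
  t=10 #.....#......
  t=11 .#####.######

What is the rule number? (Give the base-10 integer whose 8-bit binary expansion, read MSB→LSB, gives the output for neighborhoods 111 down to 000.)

  [7] ### => #  t=0,i=9
  [6] ##. => .  t=0,i=11
  [5] #.# => .  t=0,i=7
  [4] #.. => #  t=0,i=1
  [3] .## => .  t=0,i=8
  [2] .#. => .  t=0,i=0
  [1] ..# => #  t=0,i=2
  [0] ... => #  t=1,i=7
  bits 10010011 = 147

147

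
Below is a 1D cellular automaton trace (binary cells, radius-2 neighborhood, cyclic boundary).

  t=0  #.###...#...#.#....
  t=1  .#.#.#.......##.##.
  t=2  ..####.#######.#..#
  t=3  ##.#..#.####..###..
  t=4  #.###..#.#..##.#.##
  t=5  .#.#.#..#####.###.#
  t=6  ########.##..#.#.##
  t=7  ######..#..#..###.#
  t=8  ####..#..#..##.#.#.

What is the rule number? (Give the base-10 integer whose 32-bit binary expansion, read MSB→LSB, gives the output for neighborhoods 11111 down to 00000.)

  [31] ##### => #  t=2,i=9
  [30] ####. => .  t=2,i=4
  [29] ###.# => .  t=2,i=5
  [28] ###.. => .  t=0,i=4
  [27] ##.## => #  t=1,i=15
  [26] ##.#. => #  t=2,i=14
  [25] ##..# => #  t=1,i=18
  [24] ##... => #  t=0,i=5
  [23] #.### => .  t=0,i=2
  [22] #.##. => .  t=1,i=16
  [21] #.#.# => #  t=1,i=3
  [20] #.#.. => #  t=0,i=14
  [19] #..## => #  t=2,i=1
  [18] #..#. => .  t=1,i=0
  [17] #...# => .  t=0,i=6
  [16] #.... => #  t=0,i=16
  [15] .#### => #  t=2,i=3
  [14] .###. => #  t=0,i=3
  [13] .##.# => .  t=1,i=14
  [12] .##.. => .  t=1,i=17
  [11] .#.## => #  t=0,i=1
  [10] .#.#. => #  t=0,i=13
  [9] .#..# => #  t=2,i=0
  [8] .#... => .  t=0,i=9
  [7] ..### => .  t=2,i=2
  [6] ..##. => #  t=1,i=13
  [5] ..#.# => .  t=0,i=0
  [4] ..#.. => .  t=0,i=8
  [3] ...## => #  t=1,i=12
  [2] ...#. => .  t=0,i=7
  [1] ....# => #  t=0,i=17
  [0] ..... => #  t=1,i=8
  bits 10001111001110011100111001001011 = 2402930251

2402930251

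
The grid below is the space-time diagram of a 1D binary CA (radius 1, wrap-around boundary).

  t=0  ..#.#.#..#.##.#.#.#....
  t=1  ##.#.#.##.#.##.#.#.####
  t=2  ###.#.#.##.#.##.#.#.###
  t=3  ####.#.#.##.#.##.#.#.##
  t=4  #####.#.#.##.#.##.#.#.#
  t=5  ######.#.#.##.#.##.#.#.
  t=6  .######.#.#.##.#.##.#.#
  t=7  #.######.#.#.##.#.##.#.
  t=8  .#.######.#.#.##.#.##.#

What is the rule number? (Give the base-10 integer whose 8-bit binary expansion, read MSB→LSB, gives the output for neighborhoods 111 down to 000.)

243

  nb ###: next=#  (t=1,i=0, bit7=1)
  nb ##.: next=#  (t=0,i=12, bit6=1)
  nb #.#: next=#  (t=0,i=3, bit5=1)
  nb #..: next=#  (t=0,i=7, bit4=1)
  nb .##: next=.  (t=0,i=11, bit3=0)
  nb .#.: next=.  (t=0,i=2, bit2=0)
  nb ..#: next=#  (t=0,i=1, bit1=1)
  nb ...: next=#  (t=0,i=0, bit0=1)
  bits 11110011 = 243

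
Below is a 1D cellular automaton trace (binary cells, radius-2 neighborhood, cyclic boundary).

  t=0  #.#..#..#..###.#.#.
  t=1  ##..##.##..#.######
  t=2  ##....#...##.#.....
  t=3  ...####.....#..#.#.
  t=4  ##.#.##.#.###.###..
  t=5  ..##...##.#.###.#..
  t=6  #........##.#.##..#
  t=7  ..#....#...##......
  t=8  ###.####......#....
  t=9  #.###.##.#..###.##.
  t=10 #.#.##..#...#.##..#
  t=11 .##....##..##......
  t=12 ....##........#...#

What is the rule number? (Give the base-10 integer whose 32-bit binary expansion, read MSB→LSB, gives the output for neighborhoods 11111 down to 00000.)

  nb #####: next=.  (t=1,i=15, bit31=0)
  nb ####.: next=#  (t=1,i=0, bit30=1)
  nb ###.#: next=#  (t=0,i=13, bit29=1)
  nb ###..: next=#  (t=1,i=1, bit28=1)
  nb ##.##: next=#  (t=1,i=6, bit27=1)
  nb ##.#.: next=#  (t=0,i=14, bit26=1)
  nb ##..#: next=.  (t=1,i=2, bit25=0)
  nb ##...: next=.  (t=2,i=2, bit24=0)
  nb #.###: next=#  (t=1,i=13, bit23=1)
  nb #.##.: next=.  (t=1,i=7, bit22=0)
  nb #.#.#: next=#  (t=0,i=0, bit21=1)
  nb #.#..: next=.  (t=0,i=2, bit20=0)
  nb #..##: next=.  (t=0,i=10, bit19=0)
  nb #..#.: next=#  (t=0,i=4, bit18=1)
  nb #...#: next=.  (t=2,i=8, bit17=0)
  nb #....: next=#  (t=2,i=3, bit16=1)
  nb .####: next=.  (t=1,i=14, bit15=0)
  nb .###.: next=.  (t=0,i=12, bit14=0)
  nb .##.#: next=.  (t=1,i=5, bit13=0)
  nb .##..: next=.  (t=1,i=8, bit12=0)
  nb .#.##: next=.  (t=1,i=12, bit11=0)
  nb .#.#.: next=#  (t=0,i=1, bit10=1)
  nb .#..#: next=.  (t=0,i=3, bit9=0)
  nb .#...: next=.  (t=2,i=7, bit8=0)
  nb ..###: next=#  (t=0,i=11, bit7=1)
  nb ..##.: next=.  (t=1,i=4, bit6=0)
  nb ..#.#: next=#  (t=1,i=11, bit5=1)
  nb ..#..: next=#  (t=0,i=5, bit4=1)
  nb ...##: next=.  (t=2,i=9, bit3=0)
  nb ...#.: next=#  (t=2,i=5, bit2=1)
  nb ....#: next=#  (t=2,i=4, bit1=1)
  nb .....: next=.  (t=2,i=16, bit0=0)
  bits 01111100101001010000010010110110 = 2091189430

2091189430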